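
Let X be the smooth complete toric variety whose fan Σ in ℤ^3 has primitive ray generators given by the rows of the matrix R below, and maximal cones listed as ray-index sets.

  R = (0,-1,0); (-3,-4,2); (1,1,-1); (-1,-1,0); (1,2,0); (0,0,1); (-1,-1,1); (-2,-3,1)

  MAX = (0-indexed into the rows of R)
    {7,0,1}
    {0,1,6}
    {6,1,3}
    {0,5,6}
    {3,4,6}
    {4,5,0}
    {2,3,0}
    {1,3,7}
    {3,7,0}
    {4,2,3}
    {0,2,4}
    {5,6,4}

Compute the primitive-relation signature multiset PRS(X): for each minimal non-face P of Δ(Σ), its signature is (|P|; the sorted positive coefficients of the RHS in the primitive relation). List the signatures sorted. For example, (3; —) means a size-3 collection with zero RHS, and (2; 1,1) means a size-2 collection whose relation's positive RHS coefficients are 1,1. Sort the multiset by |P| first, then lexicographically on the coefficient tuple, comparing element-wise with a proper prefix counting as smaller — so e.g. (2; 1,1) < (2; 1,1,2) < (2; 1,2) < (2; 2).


The 14 primitive collections of Σ (r=8, n=3):

  P={2,6}:  v_{2} + v_{6} = 0 ; sig = (2; —)
  P={1,2}:  v_{1} + v_{2} = v_{7} ; sig = (2; 1)
  P={3,5}:  v_{3} + v_{5} = v_{6} ; sig = (2; 1)
  P={4,7}:  v_{4} + v_{7} = v_{6} ; sig = (2; 1)
  P={6,7}:  v_{6} + v_{7} = v_{1} ; sig = (2; 1)
  P={2,5}:  v_{2} + v_{5} = v_{0} + v_{4} ; sig = (2; 1,1)
  P={2,7}:  v_{2} + v_{7} = v_{0} + v_{3} ; sig = (2; 1,1)
  P={5,7}:  v_{5} + v_{7} = v_{0} + 2·v_{6} ; sig = (2; 1,2)
  P={1,5}:  v_{1} + v_{5} = v_{0} + 3·v_{6} ; sig = (2; 1,3)
  P={1,4}:  v_{1} + v_{4} = 2·v_{6} ; sig = (2; 2)
  P={0,3,4}:  v_{0} + v_{3} + v_{4} = 0 ; sig = (3; —)
  P={0,3,6}:  v_{0} + v_{3} + v_{6} = v_{7} ; sig = (3; 1)
  P={0,4,6}:  v_{0} + v_{4} + v_{6} = v_{5} ; sig = (3; 1)
  P={0,1,3}:  v_{0} + v_{1} + v_{3} = 2·v_{7} ; sig = (3; 2)

so the primitive-relation signature multiset is
    |P|=2: 10 collections, coeffs (), (1), (1), (1), (1), (1,1), (1,1), (1,2), (1,3), (2)
    |P|=3: 4 collections, coeffs (), (1), (1), (2)


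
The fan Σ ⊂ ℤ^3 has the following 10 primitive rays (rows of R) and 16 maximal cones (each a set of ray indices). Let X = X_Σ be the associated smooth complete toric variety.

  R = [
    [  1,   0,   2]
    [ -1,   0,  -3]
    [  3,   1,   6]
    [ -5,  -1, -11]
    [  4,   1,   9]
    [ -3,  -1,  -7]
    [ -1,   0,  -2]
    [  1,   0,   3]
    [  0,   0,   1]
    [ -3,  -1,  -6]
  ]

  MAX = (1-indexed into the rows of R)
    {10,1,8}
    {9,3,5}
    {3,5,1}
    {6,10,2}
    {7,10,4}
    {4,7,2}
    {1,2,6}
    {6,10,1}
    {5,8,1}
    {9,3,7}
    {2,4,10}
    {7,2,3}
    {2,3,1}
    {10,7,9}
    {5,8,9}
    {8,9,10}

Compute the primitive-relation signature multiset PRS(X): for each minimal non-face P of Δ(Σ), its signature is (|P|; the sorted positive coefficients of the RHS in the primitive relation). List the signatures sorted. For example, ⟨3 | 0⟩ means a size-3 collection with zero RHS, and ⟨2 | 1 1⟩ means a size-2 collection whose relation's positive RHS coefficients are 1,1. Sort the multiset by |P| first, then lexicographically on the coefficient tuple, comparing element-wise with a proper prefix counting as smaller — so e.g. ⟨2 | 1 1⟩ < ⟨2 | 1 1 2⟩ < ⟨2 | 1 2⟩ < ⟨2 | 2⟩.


Δ(Σ) — 10 vertices, 23 min non-faces:

  P = {1,7}:  v_{1} + v_{7} = 0 ; sig = ⟨2 | 0⟩
  P = {2,8}:  v_{2} + v_{8} = 0 ; sig = ⟨2 | 0⟩
  P = {3,10}:  v_{3} + v_{10} = 0 ; sig = ⟨2 | 0⟩
  P = {1,9}:  v_{1} + v_{9} = v_{8} ; sig = ⟨2 | 1⟩
  P = {2,5}:  v_{2} + v_{5} = v_{3} ; sig = ⟨2 | 1⟩
  P = {2,9}:  v_{2} + v_{9} = v_{7} ; sig = ⟨2 | 1⟩
  P = {3,8}:  v_{3} + v_{8} = v_{5} ; sig = ⟨2 | 1⟩
  P = {4,5}:  v_{4} + v_{5} = v_{7} ; sig = ⟨2 | 1⟩
  P = {5,6}:  v_{5} + v_{6} = v_{1} ; sig = ⟨2 | 1⟩
  P = {5,10}:  v_{5} + v_{10} = v_{8} ; sig = ⟨2 | 1⟩
  P = {6,9}:  v_{6} + v_{9} = v_{10} ; sig = ⟨2 | 1⟩
  P = {7,8}:  v_{7} + v_{8} = v_{9} ; sig = ⟨2 | 1⟩
  P = {1,4}:  v_{1} + v_{4} = v_{2} + v_{10} ; sig = ⟨2 | 1 1⟩
  P = {3,4}:  v_{3} + v_{4} = v_{2} + v_{7} ; sig = ⟨2 | 1 1⟩
  P = {3,6}:  v_{3} + v_{6} = v_{1} + v_{2} ; sig = ⟨2 | 1 1⟩
  P = {4,8}:  v_{4} + v_{8} = v_{7} + v_{10} ; sig = ⟨2 | 1 1⟩
  P = {5,7}:  v_{5} + v_{7} = v_{3} + v_{9} ; sig = ⟨2 | 1 1⟩
  P = {6,7}:  v_{6} + v_{7} = v_{2} + v_{10} ; sig = ⟨2 | 1 1⟩
  P = {6,8}:  v_{6} + v_{8} = v_{1} + v_{10} ; sig = ⟨2 | 1 1⟩
  P = {4,9}:  v_{4} + v_{9} = 2·v_{7} + v_{10} ; sig = ⟨2 | 1 2⟩
  P = {4,6}:  v_{4} + v_{6} = 2·v_{2} + 2·v_{10} ; sig = ⟨2 | 2 2⟩
  P = {1,2,10}:  v_{1} + v_{2} + v_{10} = v_{6} ; sig = ⟨3 | 1⟩
  P = {2,7,10}:  v_{2} + v_{7} + v_{10} = v_{4} ; sig = ⟨3 | 1⟩

Hence PRS(X_Σ) =
[⟨2 | 0⟩, ⟨2 | 0⟩, ⟨2 | 0⟩, ⟨2 | 1⟩, ⟨2 | 1⟩, ⟨2 | 1⟩, ⟨2 | 1⟩, ⟨2 | 1⟩, ⟨2 | 1⟩, ⟨2 | 1⟩, ⟨2 | 1⟩, ⟨2 | 1⟩, ⟨2 | 1 1⟩, ⟨2 | 1 1⟩, ⟨2 | 1 1⟩, ⟨2 | 1 1⟩, ⟨2 | 1 1⟩, ⟨2 | 1 1⟩, ⟨2 | 1 1⟩, ⟨2 | 1 2⟩, ⟨2 | 2 2⟩, ⟨3 | 1⟩, ⟨3 | 1⟩]


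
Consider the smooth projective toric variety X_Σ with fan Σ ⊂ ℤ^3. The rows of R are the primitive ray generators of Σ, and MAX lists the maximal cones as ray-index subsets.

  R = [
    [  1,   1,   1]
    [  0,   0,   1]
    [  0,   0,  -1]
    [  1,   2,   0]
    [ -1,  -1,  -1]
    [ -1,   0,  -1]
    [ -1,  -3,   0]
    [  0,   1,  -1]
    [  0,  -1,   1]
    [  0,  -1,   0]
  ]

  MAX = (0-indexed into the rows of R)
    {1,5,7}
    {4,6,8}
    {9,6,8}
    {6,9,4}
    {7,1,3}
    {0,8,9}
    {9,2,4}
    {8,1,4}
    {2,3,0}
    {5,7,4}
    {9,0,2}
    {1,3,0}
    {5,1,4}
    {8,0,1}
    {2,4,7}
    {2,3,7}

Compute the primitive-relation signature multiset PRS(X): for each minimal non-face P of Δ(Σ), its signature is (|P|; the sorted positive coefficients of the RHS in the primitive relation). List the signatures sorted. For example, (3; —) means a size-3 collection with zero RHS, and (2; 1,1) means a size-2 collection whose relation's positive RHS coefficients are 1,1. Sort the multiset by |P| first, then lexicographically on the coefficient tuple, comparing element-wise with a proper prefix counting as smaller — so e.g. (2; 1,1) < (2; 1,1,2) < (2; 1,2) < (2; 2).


Δ(Σ) — 10 vertices, 23 min non-faces:

  P = {0,4}:  v_{0} + v_{4} = 0 — sig = (2; —)
  P = {1,2}:  v_{1} + v_{2} = 0 — sig = (2; —)
  P = {7,8}:  v_{7} + v_{8} = 0 — sig = (2; —)
  P = {0,7}:  v_{0} + v_{7} = v_{3} — sig = (2; 1)
  P = {1,9}:  v_{1} + v_{9} = v_{8} — sig = (2; 1)
  P = {2,8}:  v_{2} + v_{8} = v_{9} — sig = (2; 1)
  P = {3,4}:  v_{3} + v_{4} = v_{7} — sig = (2; 1)
  P = {3,6}:  v_{3} + v_{6} = v_{9} — sig = (2; 1)
  P = {3,8}:  v_{3} + v_{8} = v_{0} — sig = (2; 1)
  P = {5,9}:  v_{5} + v_{9} = v_{4} — sig = (2; 1)
  P = {7,9}:  v_{7} + v_{9} = v_{2} — sig = (2; 1)
  P = {0,5}:  v_{0} + v_{5} = v_{1} + v_{7} — sig = (2; 1,1)
  P = {0,6}:  v_{0} + v_{6} = v_{8} + v_{9} — sig = (2; 1,1)
  P = {2,5}:  v_{2} + v_{5} = v_{4} + v_{7} — sig = (2; 1,1)
  P = {3,9}:  v_{3} + v_{9} = v_{0} + v_{2} — sig = (2; 1,1)
  P = {5,8}:  v_{5} + v_{8} = v_{1} + v_{4} — sig = (2; 1,1)
  P = {6,7}:  v_{6} + v_{7} = v_{4} + v_{9} — sig = (2; 1,1)
  P = {1,6}:  v_{1} + v_{6} = v_{4} + 2·v_{8} — sig = (2; 1,2)
  P = {2,6}:  v_{2} + v_{6} = v_{4} + 2·v_{9} — sig = (2; 1,2)
  P = {3,5}:  v_{3} + v_{5} = v_{1} + 2·v_{7} — sig = (2; 1,2)
  P = {5,6}:  v_{5} + v_{6} = 2·v_{4} + v_{8} — sig = (2; 1,2)
  P = {1,4,7}:  v_{1} + v_{4} + v_{7} = v_{5} — sig = (3; 1)
  P = {4,8,9}:  v_{4} + v_{8} + v_{9} = v_{6} — sig = (3; 1)

Sorted signature multiset PRS(X):
    |P|=2: 21 collections, coeffs (), (), (), (1), (1), (1), (1), (1), (1), (1), (1), (1,1), (1,1), (1,1), (1,1), (1,1), (1,1), (1,2), (1,2), (1,2), (1,2)
    |P|=3: 2 collections, coeffs (1), (1)


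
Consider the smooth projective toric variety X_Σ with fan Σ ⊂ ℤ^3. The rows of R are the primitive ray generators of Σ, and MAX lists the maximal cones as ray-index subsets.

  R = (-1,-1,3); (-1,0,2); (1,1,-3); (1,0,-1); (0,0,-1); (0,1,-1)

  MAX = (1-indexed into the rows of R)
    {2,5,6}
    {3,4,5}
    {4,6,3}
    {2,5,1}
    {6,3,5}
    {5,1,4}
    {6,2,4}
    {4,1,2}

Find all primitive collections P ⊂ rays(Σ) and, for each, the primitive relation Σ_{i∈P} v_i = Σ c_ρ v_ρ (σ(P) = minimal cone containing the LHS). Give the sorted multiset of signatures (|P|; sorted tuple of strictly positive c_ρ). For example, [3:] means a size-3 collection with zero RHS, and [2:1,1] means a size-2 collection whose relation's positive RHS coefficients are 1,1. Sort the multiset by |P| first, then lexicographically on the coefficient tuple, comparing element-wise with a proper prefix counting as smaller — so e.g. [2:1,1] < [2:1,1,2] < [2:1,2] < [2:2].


Δ(Σ) — 6 vertices, 5 min non-faces:

  P = {1,3}:  v_{1} + v_{3} = 0 — sig = [2:]
  P = {1,6}:  v_{1} + v_{6} = v_{2} — sig = [2:1]
  P = {2,3}:  v_{2} + v_{3} = v_{6} — sig = [2:1]
  P = {2,4,5}:  v_{2} + v_{4} + v_{5} = 0 — sig = [3:]
  P = {4,5,6}:  v_{4} + v_{5} + v_{6} = v_{3} — sig = [3:1]

Hence PRS(X_Σ) =
    |P|=2: 3 collections, coeffs (), (1), (1)
    |P|=3: 2 collections, coeffs (), (1)


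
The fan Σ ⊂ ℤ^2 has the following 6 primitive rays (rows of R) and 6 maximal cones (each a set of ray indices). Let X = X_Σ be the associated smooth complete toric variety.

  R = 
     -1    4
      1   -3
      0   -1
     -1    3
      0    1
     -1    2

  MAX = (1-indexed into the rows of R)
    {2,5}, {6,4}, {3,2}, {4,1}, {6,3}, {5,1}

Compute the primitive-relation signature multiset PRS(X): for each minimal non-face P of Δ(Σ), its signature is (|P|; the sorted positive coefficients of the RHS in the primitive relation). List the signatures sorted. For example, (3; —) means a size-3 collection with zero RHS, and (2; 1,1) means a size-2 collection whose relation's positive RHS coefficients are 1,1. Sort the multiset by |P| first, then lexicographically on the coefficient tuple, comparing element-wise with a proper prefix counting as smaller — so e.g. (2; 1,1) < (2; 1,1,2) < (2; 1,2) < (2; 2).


The 9 primitive collections of Σ (r=6, n=2):

  • {2,4}:  v_{2} + v_{4} = 0 — sig = (2; —)
  • {3,5}:  v_{3} + v_{5} = 0 — sig = (2; —)
  • {1,2}:  v_{1} + v_{2} = v_{5} — sig = (2; 1)
  • {1,3}:  v_{1} + v_{3} = v_{4} — sig = (2; 1)
  • {2,6}:  v_{2} + v_{6} = v_{3} — sig = (2; 1)
  • {3,4}:  v_{3} + v_{4} = v_{6} — sig = (2; 1)
  • {4,5}:  v_{4} + v_{5} = v_{1} — sig = (2; 1)
  • {5,6}:  v_{5} + v_{6} = v_{4} — sig = (2; 1)
  • {1,6}:  v_{1} + v_{6} = 2·v_{4} — sig = (2; 2)

Sorted signature multiset PRS(X):
    (2; —)
    (2; —)
    (2; 1)
    (2; 1)
    (2; 1)
    (2; 1)
    (2; 1)
    (2; 1)
    (2; 2)


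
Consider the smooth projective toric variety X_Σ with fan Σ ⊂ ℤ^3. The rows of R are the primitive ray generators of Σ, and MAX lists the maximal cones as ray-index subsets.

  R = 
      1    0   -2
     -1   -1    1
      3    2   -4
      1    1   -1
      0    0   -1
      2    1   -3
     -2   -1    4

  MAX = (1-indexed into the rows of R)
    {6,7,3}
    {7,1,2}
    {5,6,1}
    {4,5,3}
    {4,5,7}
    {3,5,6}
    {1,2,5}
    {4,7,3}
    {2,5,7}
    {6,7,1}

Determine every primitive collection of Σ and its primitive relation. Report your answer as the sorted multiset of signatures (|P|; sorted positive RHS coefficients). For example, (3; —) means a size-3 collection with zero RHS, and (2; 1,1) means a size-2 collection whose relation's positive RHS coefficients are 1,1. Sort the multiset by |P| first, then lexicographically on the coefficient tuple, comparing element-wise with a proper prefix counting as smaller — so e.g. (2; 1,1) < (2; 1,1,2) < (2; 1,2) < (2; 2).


9 collections generate NE(X_Σ); each relation:

  {2,4}:  v_{2} + v_{4} = 0  →  sig = (2; —)
  {1,4}:  v_{1} + v_{4} = v_{6}  →  sig = (2; 1)
  {2,3}:  v_{2} + v_{3} = v_{6}  →  sig = (2; 1)
  {2,6}:  v_{2} + v_{6} = v_{1}  →  sig = (2; 1)
  {4,6}:  v_{4} + v_{6} = v_{3}  →  sig = (2; 1)
  {1,3}:  v_{1} + v_{3} = 2·v_{6}  →  sig = (2; 2)
  {5,6,7}:  v_{5} + v_{6} + v_{7} = 0  →  sig = (3; —)
  {1,5,7}:  v_{1} + v_{5} + v_{7} = v_{2}  →  sig = (3; 1)
  {3,5,7}:  v_{3} + v_{5} + v_{7} = v_{4}  →  sig = (3; 1)

Hence PRS(X_Σ) =
{ (2; —),  (2; 1) ×4,  (2; 2),  (3; —),  (3; 1) ×2 }


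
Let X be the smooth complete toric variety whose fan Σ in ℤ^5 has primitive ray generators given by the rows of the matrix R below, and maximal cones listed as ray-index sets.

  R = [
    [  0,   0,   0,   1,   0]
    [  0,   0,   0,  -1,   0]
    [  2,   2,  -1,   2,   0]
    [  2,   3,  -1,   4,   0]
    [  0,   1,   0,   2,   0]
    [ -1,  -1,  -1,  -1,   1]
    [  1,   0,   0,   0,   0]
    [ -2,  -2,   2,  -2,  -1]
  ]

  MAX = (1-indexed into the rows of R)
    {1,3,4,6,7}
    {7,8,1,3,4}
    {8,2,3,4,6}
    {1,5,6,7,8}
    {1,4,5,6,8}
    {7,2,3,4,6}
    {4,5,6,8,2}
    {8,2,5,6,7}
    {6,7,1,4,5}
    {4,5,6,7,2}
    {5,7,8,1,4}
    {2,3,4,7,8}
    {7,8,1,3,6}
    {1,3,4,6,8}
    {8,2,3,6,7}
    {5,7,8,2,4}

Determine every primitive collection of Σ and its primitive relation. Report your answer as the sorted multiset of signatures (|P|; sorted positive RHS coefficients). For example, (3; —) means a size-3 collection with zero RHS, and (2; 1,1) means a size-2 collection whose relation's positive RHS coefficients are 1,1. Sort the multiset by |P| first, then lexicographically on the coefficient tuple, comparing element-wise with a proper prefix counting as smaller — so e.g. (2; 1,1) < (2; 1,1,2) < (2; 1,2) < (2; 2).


Δ(Σ) — 8 vertices, 3 min non-faces:

  P={1,2}:  v_{1} + v_{2} = 0  →  sig = (2; —)
  P={3,5}:  v_{3} + v_{5} = v_{4}  →  sig = (2; 1)
  P={4,6,7,8}:  v_{4} + v_{6} + v_{7} + v_{8} = v_{1}  →  sig = (4; 1)

so the primitive-relation signature multiset is
    (2; —)
    (2; 1)
    (4; 1)


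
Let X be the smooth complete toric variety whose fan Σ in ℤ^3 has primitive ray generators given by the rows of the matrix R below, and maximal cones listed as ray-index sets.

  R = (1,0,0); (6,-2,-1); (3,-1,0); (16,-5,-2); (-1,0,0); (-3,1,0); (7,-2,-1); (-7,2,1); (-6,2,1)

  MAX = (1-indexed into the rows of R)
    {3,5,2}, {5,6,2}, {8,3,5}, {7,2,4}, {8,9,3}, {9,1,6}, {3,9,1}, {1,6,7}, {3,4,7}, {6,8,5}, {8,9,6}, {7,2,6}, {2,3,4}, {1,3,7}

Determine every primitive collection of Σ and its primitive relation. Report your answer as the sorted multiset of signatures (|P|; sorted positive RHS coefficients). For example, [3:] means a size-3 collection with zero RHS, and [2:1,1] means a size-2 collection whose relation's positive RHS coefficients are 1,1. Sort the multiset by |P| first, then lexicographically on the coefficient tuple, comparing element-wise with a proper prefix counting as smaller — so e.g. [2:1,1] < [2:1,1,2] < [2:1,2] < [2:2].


Σ has 16 primitive collections:

  P={1,5}:  v_{1} + v_{5} = 0 ; sig = [2:]
  P={2,9}:  v_{2} + v_{9} = 0 ; sig = [2:]
  P={3,6}:  v_{3} + v_{6} = 0 ; sig = [2:]
  P={7,8}:  v_{7} + v_{8} = 0 ; sig = [2:]
  P={1,2}:  v_{1} + v_{2} = v_{7} ; sig = [2:1]
  P={1,8}:  v_{1} + v_{8} = v_{9} ; sig = [2:1]
  P={2,8}:  v_{2} + v_{8} = v_{5} ; sig = [2:1]
  P={5,7}:  v_{5} + v_{7} = v_{2} ; sig = [2:1]
  P={5,9}:  v_{5} + v_{9} = v_{8} ; sig = [2:1]
  P={7,9}:  v_{7} + v_{9} = v_{1} ; sig = [2:1]
  P={4,6}:  v_{4} + v_{6} = v_{2} + v_{7} ; sig = [2:1,1]
  P={4,8}:  v_{4} + v_{8} = v_{2} + v_{3} ; sig = [2:1,1]
  P={4,9}:  v_{4} + v_{9} = v_{3} + v_{7} ; sig = [2:1,1]
  P={1,4}:  v_{1} + v_{4} = v_{3} + 2·v_{7} ; sig = [2:1,2]
  P={4,5}:  v_{4} + v_{5} = 2·v_{2} + v_{3} ; sig = [2:1,2]
  P={2,3,7}:  v_{2} + v_{3} + v_{7} = v_{4} ; sig = [3:1]

Signatures (|P|; sorted positive RHS coefficients), sorted:
    [2:]
    [2:]
    [2:]
    [2:]
    [2:1]
    [2:1]
    [2:1]
    [2:1]
    [2:1]
    [2:1]
    [2:1,1]
    [2:1,1]
    [2:1,1]
    [2:1,2]
    [2:1,2]
    [3:1]


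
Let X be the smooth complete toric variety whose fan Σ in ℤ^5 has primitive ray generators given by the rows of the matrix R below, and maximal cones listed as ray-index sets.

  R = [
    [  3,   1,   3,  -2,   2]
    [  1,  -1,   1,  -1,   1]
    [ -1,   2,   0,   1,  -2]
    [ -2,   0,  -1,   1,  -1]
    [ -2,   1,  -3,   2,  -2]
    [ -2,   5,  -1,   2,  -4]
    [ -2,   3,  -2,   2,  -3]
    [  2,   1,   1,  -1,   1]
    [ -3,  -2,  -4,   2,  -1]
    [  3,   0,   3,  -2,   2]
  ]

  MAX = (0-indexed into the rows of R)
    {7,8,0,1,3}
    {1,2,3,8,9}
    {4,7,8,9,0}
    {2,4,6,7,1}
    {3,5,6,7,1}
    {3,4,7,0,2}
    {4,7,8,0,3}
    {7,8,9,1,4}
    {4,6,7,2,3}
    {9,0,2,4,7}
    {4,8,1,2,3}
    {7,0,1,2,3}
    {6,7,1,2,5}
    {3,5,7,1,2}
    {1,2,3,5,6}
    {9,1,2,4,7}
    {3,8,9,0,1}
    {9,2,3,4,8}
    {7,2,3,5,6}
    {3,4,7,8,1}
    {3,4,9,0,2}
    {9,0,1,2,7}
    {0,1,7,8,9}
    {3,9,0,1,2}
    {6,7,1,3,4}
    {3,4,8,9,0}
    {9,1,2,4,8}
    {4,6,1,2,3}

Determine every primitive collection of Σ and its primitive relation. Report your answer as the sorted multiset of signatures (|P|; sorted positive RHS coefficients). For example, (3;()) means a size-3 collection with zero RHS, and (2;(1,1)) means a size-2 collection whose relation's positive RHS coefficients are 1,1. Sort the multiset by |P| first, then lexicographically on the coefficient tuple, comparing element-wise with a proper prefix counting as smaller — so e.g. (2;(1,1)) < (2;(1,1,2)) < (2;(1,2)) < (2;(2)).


Minimal non-faces — 14 found among 10 rays, 28 max cones:

  {6,9}:  v_{6} + v_{9} = v_{2} + v_{7} ; sig = (2;(1,1))
  {5,8}:  v_{5} + v_{8} = v_{1} + v_{3} + v_{4} + v_{6} ; sig = (2;(1,1,1,1))
  {0,6}:  v_{0} + v_{6} = v_{2} + v_{3} + 2·v_{7} ; sig = (2;(1,1,2))
  {6,8}:  v_{6} + v_{8} = v_{1} + v_{3} + 2·v_{4} ; sig = (2;(1,1,2))
  {5,9}:  v_{5} + v_{9} = v_{1} + 2·v_{2} + v_{3} + 2·v_{7} ; sig = (2;(1,1,2,2))
  {0,5}:  v_{0} + v_{5} = v_{1} + 2·v_{2} + 2·v_{3} + 3·v_{7} ; sig = (2;(1,2,2,3))
  {4,5}:  v_{4} + v_{5} = 2·v_{6} ; sig = (2;(2))
  {0,1,4}:  v_{0} + v_{1} + v_{4} = v_{7} ; sig = (3;(1))
  {2,7,8}:  v_{2} + v_{7} + v_{8} = v_{4} ; sig = (3;(1))
  {3,7,9}:  v_{3} + v_{7} + v_{9} = v_{0} ; sig = (3;(1))
  {0,2,8}:  v_{0} + v_{2} + v_{8} = v_{3} + v_{4} + v_{9} ; sig = (3;(1,1,1))
  {1,3,4,9}:  v_{1} + v_{3} + v_{4} + v_{9} = 0 ; sig = (4;())
  {1,2,3,4,7}:  v_{1} + v_{2} + v_{3} + v_{4} + v_{7} = v_{6} ; sig = (5;(1))
  {1,2,3,6,7}:  v_{1} + v_{2} + v_{3} + v_{6} + v_{7} = v_{5} ; sig = (5;(1))

Signatures (|P|; sorted positive RHS coefficients), sorted:
[(2;(1,1)), (2;(1,1,1,1)), (2;(1,1,2)), (2;(1,1,2)), (2;(1,1,2,2)), (2;(1,2,2,3)), (2;(2)), (3;(1)), (3;(1)), (3;(1)), (3;(1,1,1)), (4;()), (5;(1)), (5;(1))]


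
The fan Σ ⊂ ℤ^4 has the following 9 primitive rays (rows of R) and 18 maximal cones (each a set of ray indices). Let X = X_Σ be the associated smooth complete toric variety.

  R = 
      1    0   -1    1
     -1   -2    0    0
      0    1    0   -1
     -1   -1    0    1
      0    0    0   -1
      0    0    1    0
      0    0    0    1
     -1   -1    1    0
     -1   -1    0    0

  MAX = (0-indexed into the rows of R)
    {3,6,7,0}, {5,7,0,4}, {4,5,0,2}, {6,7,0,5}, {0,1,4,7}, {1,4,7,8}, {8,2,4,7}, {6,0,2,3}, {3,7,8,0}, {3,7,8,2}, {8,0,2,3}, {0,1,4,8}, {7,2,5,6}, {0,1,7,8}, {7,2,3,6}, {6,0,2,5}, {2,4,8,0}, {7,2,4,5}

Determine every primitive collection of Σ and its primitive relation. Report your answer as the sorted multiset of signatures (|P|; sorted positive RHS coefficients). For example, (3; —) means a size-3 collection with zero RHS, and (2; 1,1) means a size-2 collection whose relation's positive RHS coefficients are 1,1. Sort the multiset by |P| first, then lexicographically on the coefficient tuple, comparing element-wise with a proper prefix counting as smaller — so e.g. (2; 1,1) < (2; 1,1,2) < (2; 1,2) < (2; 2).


11 minimal non-faces of Δ(Σ) (on 9 rays):

  {4,6}:  v_{4} + v_{6} = 0  ⇒ sig = (2; —)
  {3,4}:  v_{3} + v_{4} = v_{8}  ⇒ sig = (2; 1)
  {5,8}:  v_{5} + v_{8} = v_{7}  ⇒ sig = (2; 1)
  {6,8}:  v_{6} + v_{8} = v_{3}  ⇒ sig = (2; 1)
  {1,2}:  v_{1} + v_{2} = v_{4} + v_{8}  ⇒ sig = (2; 1,1)
  {3,5}:  v_{3} + v_{5} = v_{6} + v_{7}  ⇒ sig = (2; 1,1)
  {1,6}:  v_{1} + v_{6} = v_{0} + v_{7} + v_{8}  ⇒ sig = (2; 1,1,1)
  {1,3}:  v_{1} + v_{3} = v_{0} + v_{7} + 2·v_{8}  ⇒ sig = (2; 1,1,2)
  {1,5}:  v_{1} + v_{5} = v_{0} + v_{4} + 2·v_{7}  ⇒ sig = (2; 1,1,2)
  {0,2,7}:  v_{0} + v_{2} + v_{7} = 0  ⇒ sig = (3; —)
  {0,4,7,8}:  v_{0} + v_{4} + v_{7} + v_{8} = v_{1}  ⇒ sig = (4; 1)

Hence PRS(X_Σ) =
    |P|=2: 9 collections, coeffs (), (1), (1), (1), (1,1), (1,1), (1,1,1), (1,1,2), (1,1,2)
    |P|=3: 1 collection, coeffs ()
    |P|=4: 1 collection, coeffs (1)


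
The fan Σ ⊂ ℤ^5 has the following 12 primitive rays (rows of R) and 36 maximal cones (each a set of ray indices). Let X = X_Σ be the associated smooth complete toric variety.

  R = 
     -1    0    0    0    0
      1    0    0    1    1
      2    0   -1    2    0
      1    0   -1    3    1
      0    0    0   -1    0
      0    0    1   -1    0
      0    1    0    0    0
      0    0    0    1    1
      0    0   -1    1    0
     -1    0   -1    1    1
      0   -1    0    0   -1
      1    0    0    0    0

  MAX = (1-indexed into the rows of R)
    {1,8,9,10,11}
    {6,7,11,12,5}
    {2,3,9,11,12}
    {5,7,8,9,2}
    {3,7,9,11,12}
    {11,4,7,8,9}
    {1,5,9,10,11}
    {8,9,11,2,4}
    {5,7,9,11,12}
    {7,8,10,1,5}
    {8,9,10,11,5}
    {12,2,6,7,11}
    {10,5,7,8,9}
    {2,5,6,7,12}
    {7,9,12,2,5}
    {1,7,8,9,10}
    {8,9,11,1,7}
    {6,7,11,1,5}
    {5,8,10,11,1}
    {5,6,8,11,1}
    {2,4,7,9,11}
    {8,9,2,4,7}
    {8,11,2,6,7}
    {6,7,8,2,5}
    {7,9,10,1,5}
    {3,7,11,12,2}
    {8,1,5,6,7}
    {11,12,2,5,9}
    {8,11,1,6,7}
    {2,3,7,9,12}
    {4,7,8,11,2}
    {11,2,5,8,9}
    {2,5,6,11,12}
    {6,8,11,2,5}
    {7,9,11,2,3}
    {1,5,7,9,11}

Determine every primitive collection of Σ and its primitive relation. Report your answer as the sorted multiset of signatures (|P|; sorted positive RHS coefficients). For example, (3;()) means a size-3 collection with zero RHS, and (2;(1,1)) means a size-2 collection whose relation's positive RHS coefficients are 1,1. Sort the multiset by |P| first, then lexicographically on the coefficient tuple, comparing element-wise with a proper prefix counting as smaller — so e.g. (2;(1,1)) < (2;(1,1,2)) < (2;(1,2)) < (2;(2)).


Primitive collections (24):

  {1,12}:  v_{1} + v_{12} = 0 — sig = (2;())
  {6,9}:  v_{6} + v_{9} = 0 — sig = (2;())
  {1,2}:  v_{1} + v_{2} = v_{8} — sig = (2;(1))
  {8,12}:  v_{8} + v_{12} = v_{2} — sig = (2;(1))
  {4,5}:  v_{4} + v_{5} = v_{2} + v_{9} — sig = (2;(1,1))
  {6,10}:  v_{6} + v_{10} = v_{1} + v_{5} + v_{8} — sig = (2;(1,1,1))
  {10,12}:  v_{10} + v_{12} = v_{5} + v_{8} + v_{9} — sig = (2;(1,1,1))
  {1,3}:  v_{1} + v_{3} = v_{2} + v_{7} + v_{9} + v_{11} — sig = (2;(1,1,1,1))
  {3,6}:  v_{3} + v_{6} = v_{2} + v_{7} + v_{11} + v_{12} — sig = (2;(1,1,1,1))
  {4,6}:  v_{4} + v_{6} = v_{2} + v_{7} + v_{8} + v_{11} — sig = (2;(1,1,1,1))
  {1,4}:  v_{1} + v_{4} = v_{7} + 2·v_{8} + v_{9} + v_{11} — sig = (2;(1,1,1,2))
  {3,8}:  v_{3} + v_{8} = 2·v_{2} + v_{7} + v_{9} + v_{11} — sig = (2;(1,1,1,2))
  {4,12}:  v_{4} + v_{12} = 2·v_{2} + v_{7} + v_{9} + v_{11} — sig = (2;(1,1,1,2))
  {2,10}:  v_{2} + v_{10} = v_{5} + 2·v_{8} + v_{9} — sig = (2;(1,1,2))
  {3,5}:  v_{3} + v_{5} = v_{9} + 2·v_{12} — sig = (2;(1,2))
  {3,10}:  v_{3} + v_{10} = v_{2} + 2·v_{9} — sig = (2;(1,2))
  {4,10}:  v_{4} + v_{10} = 2·v_{8} + 2·v_{9} — sig = (2;(2,2))
  {3,4}:  v_{3} + v_{4} = 3·v_{2} + 2·v_{7} + 2·v_{9} + 2·v_{11} — sig = (2;(2,2,2,3))
  {7,10,11}:  v_{7} + v_{10} + v_{11} = v_{1} + v_{9} — sig = (3;(1,1))
  {5,7,8,11}:  v_{5} + v_{7} + v_{8} + v_{11} = 0 — sig = (4;())
  {1,5,8,9}:  v_{1} + v_{5} + v_{8} + v_{9} = v_{10} — sig = (4;(1))
  {2,5,7,11}:  v_{2} + v_{5} + v_{7} + v_{11} = v_{12} — sig = (4;(1))
  {2,7,8,9,11}:  v_{2} + v_{7} + v_{8} + v_{9} + v_{11} = v_{4} — sig = (5;(1))
  {2,7,9,11,12}:  v_{2} + v_{7} + v_{9} + v_{11} + v_{12} = v_{3} — sig = (5;(1))

Signatures (|P|; sorted positive RHS coefficients), sorted:
    (2;())
    (2;())
    (2;(1))
    (2;(1))
    (2;(1,1))
    (2;(1,1,1))
    (2;(1,1,1))
    (2;(1,1,1,1))
    (2;(1,1,1,1))
    (2;(1,1,1,1))
    (2;(1,1,1,2))
    (2;(1,1,1,2))
    (2;(1,1,1,2))
    (2;(1,1,2))
    (2;(1,2))
    (2;(1,2))
    (2;(2,2))
    (2;(2,2,2,3))
    (3;(1,1))
    (4;())
    (4;(1))
    (4;(1))
    (5;(1))
    (5;(1))


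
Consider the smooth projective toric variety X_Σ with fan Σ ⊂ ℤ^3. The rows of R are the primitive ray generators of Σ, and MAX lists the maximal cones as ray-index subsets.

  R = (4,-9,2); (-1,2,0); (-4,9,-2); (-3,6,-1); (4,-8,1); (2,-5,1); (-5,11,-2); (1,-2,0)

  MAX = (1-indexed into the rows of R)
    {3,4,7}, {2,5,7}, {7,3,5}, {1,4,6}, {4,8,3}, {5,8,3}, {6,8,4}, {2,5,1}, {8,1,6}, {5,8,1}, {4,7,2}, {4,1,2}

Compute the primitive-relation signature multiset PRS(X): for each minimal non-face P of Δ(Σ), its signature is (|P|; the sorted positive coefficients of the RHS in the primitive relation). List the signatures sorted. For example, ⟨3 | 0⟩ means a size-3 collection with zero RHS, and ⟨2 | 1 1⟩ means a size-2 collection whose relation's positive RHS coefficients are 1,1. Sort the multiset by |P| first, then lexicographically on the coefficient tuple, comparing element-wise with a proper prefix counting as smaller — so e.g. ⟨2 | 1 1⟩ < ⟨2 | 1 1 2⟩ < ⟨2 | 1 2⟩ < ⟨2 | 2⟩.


Δ(Σ) — 8 vertices, 11 min non-faces:

  P = {1,3}:  v_{1} + v_{3} = 0  ⇒ sig = ⟨2 | 0⟩
  P = {2,8}:  v_{2} + v_{8} = 0  ⇒ sig = ⟨2 | 0⟩
  P = {1,7}:  v_{1} + v_{7} = v_{2}  ⇒ sig = ⟨2 | 1⟩
  P = {2,3}:  v_{2} + v_{3} = v_{7}  ⇒ sig = ⟨2 | 1⟩
  P = {4,5}:  v_{4} + v_{5} = v_{8}  ⇒ sig = ⟨2 | 1⟩
  P = {6,7}:  v_{6} + v_{7} = v_{4}  ⇒ sig = ⟨2 | 1⟩
  P = {7,8}:  v_{7} + v_{8} = v_{3}  ⇒ sig = ⟨2 | 1⟩
  P = {2,6}:  v_{2} + v_{6} = v_{1} + v_{4}  ⇒ sig = ⟨2 | 1 1⟩
  P = {3,6}:  v_{3} + v_{6} = v_{4} + v_{8}  ⇒ sig = ⟨2 | 1 1⟩
  P = {5,6}:  v_{5} + v_{6} = v_{1} + 2·v_{8}  ⇒ sig = ⟨2 | 1 2⟩
  P = {1,4,8}:  v_{1} + v_{4} + v_{8} = v_{6}  ⇒ sig = ⟨3 | 1⟩

Hence PRS(X_Σ) =
[⟨2 | 0⟩, ⟨2 | 0⟩, ⟨2 | 1⟩, ⟨2 | 1⟩, ⟨2 | 1⟩, ⟨2 | 1⟩, ⟨2 | 1⟩, ⟨2 | 1 1⟩, ⟨2 | 1 1⟩, ⟨2 | 1 2⟩, ⟨3 | 1⟩]


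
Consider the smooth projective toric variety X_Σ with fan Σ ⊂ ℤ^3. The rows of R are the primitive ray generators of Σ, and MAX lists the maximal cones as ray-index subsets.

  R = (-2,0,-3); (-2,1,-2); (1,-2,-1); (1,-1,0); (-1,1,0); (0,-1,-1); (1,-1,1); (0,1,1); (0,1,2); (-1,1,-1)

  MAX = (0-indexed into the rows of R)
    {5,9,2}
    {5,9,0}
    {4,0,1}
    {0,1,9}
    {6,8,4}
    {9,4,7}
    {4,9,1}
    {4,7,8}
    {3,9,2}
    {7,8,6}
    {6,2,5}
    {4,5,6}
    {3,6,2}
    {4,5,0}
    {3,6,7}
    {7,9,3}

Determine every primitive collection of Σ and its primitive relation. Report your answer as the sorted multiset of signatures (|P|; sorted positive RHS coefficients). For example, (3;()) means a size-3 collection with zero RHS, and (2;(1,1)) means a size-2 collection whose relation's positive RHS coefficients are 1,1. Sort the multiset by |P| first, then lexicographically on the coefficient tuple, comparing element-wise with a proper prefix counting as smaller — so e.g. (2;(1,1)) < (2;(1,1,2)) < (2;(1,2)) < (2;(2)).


24 minimal non-faces of Δ(Σ) (on 10 rays):

  P={3,4}:  v_{3} + v_{4} = 0  so sig = (2;())
  P={5,7}:  v_{5} + v_{7} = 0  so sig = (2;())
  P={6,9}:  v_{6} + v_{9} = 0  so sig = (2;())
  P={0,7}:  v_{0} + v_{7} = v_{1}  so sig = (2;(1))
  P={1,5}:  v_{1} + v_{5} = v_{0}  so sig = (2;(1))
  P={2,4}:  v_{2} + v_{4} = v_{5}  so sig = (2;(1))
  P={2,7}:  v_{2} + v_{7} = v_{3}  so sig = (2;(1))
  P={2,8}:  v_{2} + v_{8} = v_{6}  so sig = (2;(1))
  P={3,5}:  v_{3} + v_{5} = v_{2}  so sig = (2;(1))
  P={1,3}:  v_{1} + v_{3} = v_{5} + v_{9}  so sig = (2;(1,1))
  P={1,6}:  v_{1} + v_{6} = v_{4} + v_{5}  so sig = (2;(1,1))
  P={1,7}:  v_{1} + v_{7} = v_{4} + v_{9}  so sig = (2;(1,1))
  P={3,8}:  v_{3} + v_{8} = v_{6} + v_{7}  so sig = (2;(1,1))
  P={5,8}:  v_{5} + v_{8} = v_{4} + v_{6}  so sig = (2;(1,1))
  P={8,9}:  v_{8} + v_{9} = v_{4} + v_{7}  so sig = (2;(1,1))
  P={0,3}:  v_{0} + v_{3} = 2·v_{5} + v_{9}  so sig = (2;(1,2))
  P={0,6}:  v_{0} + v_{6} = v_{4} + 2·v_{5}  so sig = (2;(1,2))
  P={0,8}:  v_{0} + v_{8} = 2·v_{4} + v_{5}  so sig = (2;(1,2))
  P={1,2}:  v_{1} + v_{2} = 2·v_{5} + v_{9}  so sig = (2;(1,2))
  P={0,2}:  v_{0} + v_{2} = 3·v_{5} + v_{9}  so sig = (2;(1,3))
  P={1,8}:  v_{1} + v_{8} = 2·v_{4}  so sig = (2;(2))
  P={4,5,9}:  v_{4} + v_{5} + v_{9} = v_{1}  so sig = (3;(1))
  P={4,6,7}:  v_{4} + v_{6} + v_{7} = v_{8}  so sig = (3;(1))
  P={0,4,9}:  v_{0} + v_{4} + v_{9} = 2·v_{1}  so sig = (3;(2))

Hence PRS(X_Σ) =
{ (2;()) ×3,  (2;(1)) ×6,  (2;(1,1)) ×6,  (2;(1,2)) ×4,  (2;(1,3)),  (2;(2)),  (3;(1)) ×2,  (3;(2)) }


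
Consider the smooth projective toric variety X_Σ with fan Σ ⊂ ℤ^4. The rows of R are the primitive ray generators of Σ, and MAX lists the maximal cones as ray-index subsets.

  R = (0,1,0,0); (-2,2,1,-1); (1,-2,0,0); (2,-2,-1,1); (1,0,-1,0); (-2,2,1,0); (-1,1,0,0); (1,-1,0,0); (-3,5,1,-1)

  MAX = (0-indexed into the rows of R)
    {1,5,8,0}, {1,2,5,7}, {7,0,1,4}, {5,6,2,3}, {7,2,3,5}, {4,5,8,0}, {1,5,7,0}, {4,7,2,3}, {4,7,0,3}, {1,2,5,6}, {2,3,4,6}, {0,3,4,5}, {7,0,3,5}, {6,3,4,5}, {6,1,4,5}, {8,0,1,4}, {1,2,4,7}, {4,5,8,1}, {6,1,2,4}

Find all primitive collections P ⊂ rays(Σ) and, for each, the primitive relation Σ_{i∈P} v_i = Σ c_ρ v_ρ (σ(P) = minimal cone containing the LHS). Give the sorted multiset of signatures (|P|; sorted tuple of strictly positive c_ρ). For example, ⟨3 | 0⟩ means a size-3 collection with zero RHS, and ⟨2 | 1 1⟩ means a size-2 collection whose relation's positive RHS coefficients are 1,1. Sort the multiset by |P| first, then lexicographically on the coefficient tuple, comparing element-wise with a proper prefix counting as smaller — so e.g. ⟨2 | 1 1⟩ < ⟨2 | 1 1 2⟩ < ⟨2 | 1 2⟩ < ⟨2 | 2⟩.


Δ(Σ) — 9 vertices, 11 min non-faces:

  P = {1,3}:  v_{1} + v_{3} = 0  →  sig = ⟨2 | 0⟩
  P = {6,7}:  v_{6} + v_{7} = 0  →  sig = ⟨2 | 0⟩
  P = {0,2}:  v_{0} + v_{2} = v_{7}  →  sig = ⟨2 | 1⟩
  P = {0,6}:  v_{0} + v_{6} = v_{4} + v_{5}  →  sig = ⟨2 | 1 1⟩
  P = {2,8}:  v_{2} + v_{8} = v_{0} + v_{1}  →  sig = ⟨2 | 1 1⟩
  P = {3,8}:  v_{3} + v_{8} = v_{0} + v_{4} + v_{5}  →  sig = ⟨2 | 1 1 1⟩
  P = {7,8}:  v_{7} + v_{8} = 2·v_{0} + v_{1}  →  sig = ⟨2 | 1 2⟩
  P = {6,8}:  v_{6} + v_{8} = v_{1} + 2·v_{4} + 2·v_{5}  →  sig = ⟨2 | 1 2 2⟩
  P = {2,4,5}:  v_{2} + v_{4} + v_{5} = 0  →  sig = ⟨3 | 0⟩
  P = {4,5,7}:  v_{4} + v_{5} + v_{7} = v_{0}  →  sig = ⟨3 | 1⟩
  P = {0,1,4,5}:  v_{0} + v_{1} + v_{4} + v_{5} = v_{8}  →  sig = ⟨4 | 1⟩

Hence PRS(X_Σ) =
    ⟨2 | 0⟩
    ⟨2 | 0⟩
    ⟨2 | 1⟩
    ⟨2 | 1 1⟩
    ⟨2 | 1 1⟩
    ⟨2 | 1 1 1⟩
    ⟨2 | 1 2⟩
    ⟨2 | 1 2 2⟩
    ⟨3 | 0⟩
    ⟨3 | 1⟩
    ⟨4 | 1⟩


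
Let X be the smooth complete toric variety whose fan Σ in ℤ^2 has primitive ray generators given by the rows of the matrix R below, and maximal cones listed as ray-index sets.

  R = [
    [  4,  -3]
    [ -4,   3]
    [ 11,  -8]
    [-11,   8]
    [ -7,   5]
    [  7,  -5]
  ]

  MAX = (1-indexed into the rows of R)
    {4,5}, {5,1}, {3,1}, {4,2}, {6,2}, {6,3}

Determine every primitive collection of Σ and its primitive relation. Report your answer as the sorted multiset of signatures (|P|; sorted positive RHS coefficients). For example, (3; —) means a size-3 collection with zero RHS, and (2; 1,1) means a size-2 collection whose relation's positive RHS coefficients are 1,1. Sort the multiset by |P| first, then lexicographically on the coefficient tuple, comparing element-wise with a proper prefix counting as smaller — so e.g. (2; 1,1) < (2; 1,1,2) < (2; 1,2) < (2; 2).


|primitive collections| = 9. Relations:

  • {1,2}:  v_{1} + v_{2} = 0  ⟹  sig = (2; —)
  • {3,4}:  v_{3} + v_{4} = 0  ⟹  sig = (2; —)
  • {5,6}:  v_{5} + v_{6} = 0  ⟹  sig = (2; —)
  • {1,4}:  v_{1} + v_{4} = v_{5}  ⟹  sig = (2; 1)
  • {1,6}:  v_{1} + v_{6} = v_{3}  ⟹  sig = (2; 1)
  • {2,3}:  v_{2} + v_{3} = v_{6}  ⟹  sig = (2; 1)
  • {2,5}:  v_{2} + v_{5} = v_{4}  ⟹  sig = (2; 1)
  • {3,5}:  v_{3} + v_{5} = v_{1}  ⟹  sig = (2; 1)
  • {4,6}:  v_{4} + v_{6} = v_{2}  ⟹  sig = (2; 1)

Sorted signature multiset PRS(X):
    |P|=2: 9 collections, coeffs (), (), (), (1), (1), (1), (1), (1), (1)


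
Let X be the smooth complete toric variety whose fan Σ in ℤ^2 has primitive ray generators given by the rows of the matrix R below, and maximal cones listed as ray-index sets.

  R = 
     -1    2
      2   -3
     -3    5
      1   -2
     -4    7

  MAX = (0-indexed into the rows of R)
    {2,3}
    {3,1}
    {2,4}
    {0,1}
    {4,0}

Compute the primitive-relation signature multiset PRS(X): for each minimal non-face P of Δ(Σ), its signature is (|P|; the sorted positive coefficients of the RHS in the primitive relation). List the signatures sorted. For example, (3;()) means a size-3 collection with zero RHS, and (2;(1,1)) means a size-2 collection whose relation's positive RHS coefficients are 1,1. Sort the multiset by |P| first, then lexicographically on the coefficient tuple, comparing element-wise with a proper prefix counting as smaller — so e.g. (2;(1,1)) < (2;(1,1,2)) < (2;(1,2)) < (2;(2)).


5 minimal non-faces of Δ(Σ) (on 5 rays):

  P = {0,3}:  v_{0} + v_{3} = 0 ; sig = (2;())
  P = {0,2}:  v_{0} + v_{2} = v_{4} ; sig = (2;(1))
  P = {1,2}:  v_{1} + v_{2} = v_{0} ; sig = (2;(1))
  P = {3,4}:  v_{3} + v_{4} = v_{2} ; sig = (2;(1))
  P = {1,4}:  v_{1} + v_{4} = 2·v_{0} ; sig = (2;(2))

Sorted signature multiset PRS(X):
[(2;()), (2;(1)), (2;(1)), (2;(1)), (2;(2))]


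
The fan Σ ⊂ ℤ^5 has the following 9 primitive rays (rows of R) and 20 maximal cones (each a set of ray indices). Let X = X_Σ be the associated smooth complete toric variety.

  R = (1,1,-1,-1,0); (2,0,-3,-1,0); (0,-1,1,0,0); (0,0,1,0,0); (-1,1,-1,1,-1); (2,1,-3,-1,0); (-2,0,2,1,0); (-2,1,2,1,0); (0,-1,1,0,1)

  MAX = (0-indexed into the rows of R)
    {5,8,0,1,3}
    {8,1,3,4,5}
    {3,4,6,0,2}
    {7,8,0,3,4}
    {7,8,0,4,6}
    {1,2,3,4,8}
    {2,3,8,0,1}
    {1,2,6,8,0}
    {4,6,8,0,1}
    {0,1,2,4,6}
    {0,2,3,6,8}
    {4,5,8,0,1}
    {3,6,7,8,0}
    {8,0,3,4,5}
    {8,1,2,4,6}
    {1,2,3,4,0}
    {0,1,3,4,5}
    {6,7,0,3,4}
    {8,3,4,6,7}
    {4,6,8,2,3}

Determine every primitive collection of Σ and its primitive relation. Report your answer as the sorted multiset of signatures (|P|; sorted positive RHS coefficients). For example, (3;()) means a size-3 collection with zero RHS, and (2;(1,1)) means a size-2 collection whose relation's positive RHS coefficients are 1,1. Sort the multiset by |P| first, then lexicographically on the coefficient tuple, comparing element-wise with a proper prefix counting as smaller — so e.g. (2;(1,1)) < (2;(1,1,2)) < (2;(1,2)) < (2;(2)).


|primitive collections| = 9. Relations:

  • {2,5}:  v_{2} + v_{5} = v_{1} + v_{3}  ⇒ sig = (2;(1,1))
  • {2,7}:  v_{2} + v_{7} = v_{3} + v_{6}  ⇒ sig = (2;(1,1))
  • {1,7}:  v_{1} + v_{7} = v_{0} + v_{4} + v_{8}  ⇒ sig = (2;(1,1,1))
  • {5,6}:  v_{5} + v_{6} = v_{0} + v_{4} + v_{8}  ⇒ sig = (2;(1,1,1))
  • {5,7}:  v_{5} + v_{7} = 2·v_{0} + v_{3} + 2·v_{4} + 2·v_{8}  ⇒ sig = (2;(1,2,2,2))
  • {1,3,6}:  v_{1} + v_{3} + v_{6} = 0  ⇒ sig = (3;())
  • {0,2,4,8}:  v_{0} + v_{2} + v_{4} + v_{8} = 0  ⇒ sig = (4;())
  • {0,1,3,4,8}:  v_{0} + v_{1} + v_{3} + v_{4} + v_{8} = v_{5}  ⇒ sig = (5;(1))
  • {0,3,4,6,8}:  v_{0} + v_{3} + v_{4} + v_{6} + v_{8} = v_{7}  ⇒ sig = (5;(1))

Sorted signature multiset PRS(X):
    |P|=2: 5 collections, coeffs (1,1), (1,1), (1,1,1), (1,1,1), (1,2,2,2)
    |P|=3: 1 collection, coeffs ()
    |P|=4: 1 collection, coeffs ()
    |P|=5: 2 collections, coeffs (1), (1)


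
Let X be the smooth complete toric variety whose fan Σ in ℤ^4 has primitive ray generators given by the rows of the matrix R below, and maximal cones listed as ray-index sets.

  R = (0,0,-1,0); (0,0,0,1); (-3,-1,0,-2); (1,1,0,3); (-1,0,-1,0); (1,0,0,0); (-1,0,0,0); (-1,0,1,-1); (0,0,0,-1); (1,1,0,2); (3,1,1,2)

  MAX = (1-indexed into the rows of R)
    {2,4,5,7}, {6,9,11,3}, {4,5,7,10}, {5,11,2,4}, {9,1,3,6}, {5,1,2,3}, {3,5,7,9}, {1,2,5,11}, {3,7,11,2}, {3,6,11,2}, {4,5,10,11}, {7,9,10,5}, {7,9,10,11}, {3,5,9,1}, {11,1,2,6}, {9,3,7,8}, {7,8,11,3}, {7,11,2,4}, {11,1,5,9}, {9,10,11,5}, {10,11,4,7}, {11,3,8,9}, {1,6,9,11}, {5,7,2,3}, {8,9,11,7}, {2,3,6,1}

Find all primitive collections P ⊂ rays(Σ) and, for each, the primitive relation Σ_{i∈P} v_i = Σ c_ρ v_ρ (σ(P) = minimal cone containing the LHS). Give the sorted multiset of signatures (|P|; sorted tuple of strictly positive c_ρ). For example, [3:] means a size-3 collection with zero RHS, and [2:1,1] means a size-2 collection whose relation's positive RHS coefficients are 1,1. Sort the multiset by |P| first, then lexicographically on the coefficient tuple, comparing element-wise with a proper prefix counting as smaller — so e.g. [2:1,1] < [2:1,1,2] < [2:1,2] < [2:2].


Minimal non-faces — 22 found among 11 rays, 26 max cones:

  • {2,9}:  v_{2} + v_{9} = 0 — sig = [2:]
  • {6,7}:  v_{6} + v_{7} = 0 — sig = [2:]
  • {1,7}:  v_{1} + v_{7} = v_{5} — sig = [2:1]
  • {2,10}:  v_{2} + v_{10} = v_{4} — sig = [2:1]
  • {4,9}:  v_{4} + v_{9} = v_{10} — sig = [2:1]
  • {5,6}:  v_{5} + v_{6} = v_{1} — sig = [2:1]
  • {1,8}:  v_{1} + v_{8} = v_{7} + v_{9} — sig = [2:1,1]
  • {6,10}:  v_{6} + v_{10} = v_{5} + v_{11} — sig = [2:1,1]
  • {2,8}:  v_{2} + v_{8} = v_{3} + v_{7} + v_{11} — sig = [2:1,1,1]
  • {4,6}:  v_{4} + v_{6} = v_{2} + v_{5} + v_{11} — sig = [2:1,1,1]
  • {6,8}:  v_{6} + v_{8} = v_{3} + v_{9} + v_{11} — sig = [2:1,1,1]
  • {1,4}:  v_{1} + v_{4} = v_{2} + 2·v_{5} + v_{11} — sig = [2:1,1,2]
  • {8,10}:  v_{8} + v_{10} = 3·v_{7} + v_{9} + v_{11} — sig = [2:1,1,3]
  • {1,10}:  v_{1} + v_{10} = 2·v_{5} + v_{11} — sig = [2:1,2]
  • {3,4}:  v_{3} + v_{4} = v_{2} + 2·v_{7} — sig = [2:1,2]
  • {5,8}:  v_{5} + v_{8} = 2·v_{7} + v_{9} — sig = [2:1,2]
  • {4,8}:  v_{4} + v_{8} = 3·v_{7} + v_{11} — sig = [2:1,3]
  • {3,10}:  v_{3} + v_{10} = 2·v_{7} — sig = [2:2]
  • {1,3,11}:  v_{1} + v_{3} + v_{11} = 0 — sig = [3:]
  • {3,5,11}:  v_{3} + v_{5} + v_{11} = v_{7} — sig = [3:1]
  • {5,7,11}:  v_{5} + v_{7} + v_{11} = v_{10} — sig = [3:1]
  • {3,7,9,11}:  v_{3} + v_{7} + v_{9} + v_{11} = v_{8} — sig = [4:1]

Hence PRS(X_Σ) =
{ [2:] ×2,  [2:1] ×4,  [2:1,1] ×2,  [2:1,1,1] ×3,  [2:1,1,2],  [2:1,1,3],  [2:1,2] ×3,  [2:1,3],  [2:2],  [3:],  [3:1] ×2,  [4:1] }


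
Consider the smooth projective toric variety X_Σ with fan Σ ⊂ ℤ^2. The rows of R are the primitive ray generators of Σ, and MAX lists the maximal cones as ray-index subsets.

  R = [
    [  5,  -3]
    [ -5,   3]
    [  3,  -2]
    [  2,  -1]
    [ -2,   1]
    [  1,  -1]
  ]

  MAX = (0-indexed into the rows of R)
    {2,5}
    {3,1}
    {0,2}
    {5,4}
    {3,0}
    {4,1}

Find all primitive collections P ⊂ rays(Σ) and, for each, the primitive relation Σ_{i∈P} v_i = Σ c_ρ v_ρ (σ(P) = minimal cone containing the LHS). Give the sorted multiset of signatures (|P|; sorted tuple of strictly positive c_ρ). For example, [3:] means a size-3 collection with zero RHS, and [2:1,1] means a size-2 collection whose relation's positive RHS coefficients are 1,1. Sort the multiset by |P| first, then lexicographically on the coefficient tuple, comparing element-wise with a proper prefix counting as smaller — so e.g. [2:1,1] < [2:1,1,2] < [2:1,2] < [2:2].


9 collections generate NE(X_Σ); each relation:

  • {0,1}:  v_{0} + v_{1} = 0 ; sig = [2:]
  • {3,4}:  v_{3} + v_{4} = 0 ; sig = [2:]
  • {0,4}:  v_{0} + v_{4} = v_{2} ; sig = [2:1]
  • {1,2}:  v_{1} + v_{2} = v_{4} ; sig = [2:1]
  • {2,3}:  v_{2} + v_{3} = v_{0} ; sig = [2:1]
  • {2,4}:  v_{2} + v_{4} = v_{5} ; sig = [2:1]
  • {3,5}:  v_{3} + v_{5} = v_{2} ; sig = [2:1]
  • {0,5}:  v_{0} + v_{5} = 2·v_{2} ; sig = [2:2]
  • {1,5}:  v_{1} + v_{5} = 2·v_{4} ; sig = [2:2]

Signatures (|P|; sorted positive RHS coefficients), sorted:
    |P|=2: 9 collections, coeffs (), (), (1), (1), (1), (1), (1), (2), (2)
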